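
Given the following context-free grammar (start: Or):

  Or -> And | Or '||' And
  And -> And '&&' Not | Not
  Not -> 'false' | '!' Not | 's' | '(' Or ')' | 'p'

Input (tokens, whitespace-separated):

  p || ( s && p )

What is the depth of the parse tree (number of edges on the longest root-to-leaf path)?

7

[Or [Or [And [Not p]]] || [And [Not ( [Or [And [And [Not s]] && [Not p]]] )]]]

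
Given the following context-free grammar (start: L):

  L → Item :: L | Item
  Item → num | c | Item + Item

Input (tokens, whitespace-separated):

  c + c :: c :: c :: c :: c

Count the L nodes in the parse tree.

5

[L [Item [Item c] + [Item c]] :: [L [Item c] :: [L [Item c] :: [L [Item c] :: [L [Item c]]]]]]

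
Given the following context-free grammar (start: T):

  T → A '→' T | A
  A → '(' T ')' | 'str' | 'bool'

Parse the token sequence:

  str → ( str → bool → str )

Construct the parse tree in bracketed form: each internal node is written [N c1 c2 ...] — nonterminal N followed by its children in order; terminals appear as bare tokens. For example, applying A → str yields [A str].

T
A → T
str → T
str → A
str → ( T )
str → ( A → T )
str → ( str → T )
str → ( str → A → T )
str → ( str → bool → T )
str → ( str → bool → A )
str → ( str → bool → str )

[T [A str] → [T [A ( [T [A str] → [T [A bool] → [T [A str]]]] )]]]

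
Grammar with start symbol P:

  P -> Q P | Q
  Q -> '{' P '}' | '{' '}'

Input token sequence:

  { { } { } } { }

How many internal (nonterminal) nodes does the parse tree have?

8

[P [Q { [P [Q { }] [P [Q { }]]] }] [P [Q { }]]]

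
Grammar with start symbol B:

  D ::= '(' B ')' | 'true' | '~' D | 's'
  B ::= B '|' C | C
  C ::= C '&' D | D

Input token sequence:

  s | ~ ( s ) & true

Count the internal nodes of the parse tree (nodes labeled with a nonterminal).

[B [B [C [D s]]] | [C [C [D ~ [D ( [B [C [D s]]] )]]] & [D true]]]

12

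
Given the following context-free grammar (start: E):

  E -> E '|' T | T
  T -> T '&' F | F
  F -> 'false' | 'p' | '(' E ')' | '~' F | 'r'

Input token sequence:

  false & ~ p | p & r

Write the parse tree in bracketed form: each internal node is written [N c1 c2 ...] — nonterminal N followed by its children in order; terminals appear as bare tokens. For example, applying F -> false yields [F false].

[E [E [T [T [F false]] & [F ~ [F p]]]] | [T [T [F p]] & [F r]]]

E
E | T
T | T
T & F | T
F & F | T
false & F | T
false & ~ F | T
false & ~ p | T
false & ~ p | T & F
false & ~ p | F & F
false & ~ p | p & F
false & ~ p | p & r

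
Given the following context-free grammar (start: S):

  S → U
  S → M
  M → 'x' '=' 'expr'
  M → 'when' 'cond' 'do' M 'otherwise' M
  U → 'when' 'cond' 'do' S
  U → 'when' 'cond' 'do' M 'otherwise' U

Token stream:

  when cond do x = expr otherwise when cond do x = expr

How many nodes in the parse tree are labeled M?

2

[S [U when cond do [M x = expr] otherwise [U when cond do [S [M x = expr]]]]]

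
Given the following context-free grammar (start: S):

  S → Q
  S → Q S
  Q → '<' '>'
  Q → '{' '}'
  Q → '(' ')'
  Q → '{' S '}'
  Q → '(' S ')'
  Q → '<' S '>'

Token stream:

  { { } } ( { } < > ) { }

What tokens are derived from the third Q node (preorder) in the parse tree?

( { } < > )

[S [Q { [S [Q { }]] }] [S [Q ( [S [Q { }] [S [Q < >]]] )] [S [Q { }]]]]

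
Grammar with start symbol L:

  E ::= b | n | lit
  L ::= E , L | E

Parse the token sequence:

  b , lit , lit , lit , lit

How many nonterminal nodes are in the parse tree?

[L [E b] , [L [E lit] , [L [E lit] , [L [E lit] , [L [E lit]]]]]]

10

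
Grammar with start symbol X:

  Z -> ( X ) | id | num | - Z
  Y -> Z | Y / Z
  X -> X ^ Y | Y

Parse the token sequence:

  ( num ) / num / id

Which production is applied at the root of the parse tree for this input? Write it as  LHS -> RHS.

[X [Y [Y [Y [Z ( [X [Y [Z num]]] )]] / [Z num]] / [Z id]]]

X -> Y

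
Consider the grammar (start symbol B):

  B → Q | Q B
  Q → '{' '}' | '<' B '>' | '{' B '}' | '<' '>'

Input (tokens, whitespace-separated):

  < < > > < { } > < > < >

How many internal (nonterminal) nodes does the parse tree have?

12

[B [Q < [B [Q < >]] >] [B [Q < [B [Q { }]] >] [B [Q < >] [B [Q < >]]]]]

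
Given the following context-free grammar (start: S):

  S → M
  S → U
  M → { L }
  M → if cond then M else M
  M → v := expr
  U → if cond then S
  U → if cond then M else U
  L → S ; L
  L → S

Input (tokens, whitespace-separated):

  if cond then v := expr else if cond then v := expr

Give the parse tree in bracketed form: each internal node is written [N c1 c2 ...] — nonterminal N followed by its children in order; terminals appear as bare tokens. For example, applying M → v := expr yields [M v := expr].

S
U
if cond then M else U
if cond then v := expr else U
if cond then v := expr else if cond then S
if cond then v := expr else if cond then M
if cond then v := expr else if cond then v := expr

[S [U if cond then [M v := expr] else [U if cond then [S [M v := expr]]]]]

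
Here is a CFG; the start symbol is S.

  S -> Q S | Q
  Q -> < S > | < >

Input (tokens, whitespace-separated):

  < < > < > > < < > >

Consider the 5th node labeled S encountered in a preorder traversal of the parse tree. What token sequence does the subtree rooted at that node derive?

< >

[S [Q < [S [Q < >] [S [Q < >]]] >] [S [Q < [S [Q < >]] >]]]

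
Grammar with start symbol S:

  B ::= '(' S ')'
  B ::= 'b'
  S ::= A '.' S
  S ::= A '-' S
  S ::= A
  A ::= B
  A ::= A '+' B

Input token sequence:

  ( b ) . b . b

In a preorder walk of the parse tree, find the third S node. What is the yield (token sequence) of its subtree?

b . b

[S [A [B ( [S [A [B b]]] )]] . [S [A [B b]] . [S [A [B b]]]]]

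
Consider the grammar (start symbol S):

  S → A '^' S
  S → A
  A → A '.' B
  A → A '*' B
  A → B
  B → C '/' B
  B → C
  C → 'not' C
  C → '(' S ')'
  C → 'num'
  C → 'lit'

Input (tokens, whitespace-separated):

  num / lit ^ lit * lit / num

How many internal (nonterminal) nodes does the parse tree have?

15

[S [A [B [C num] / [B [C lit]]]] ^ [S [A [A [B [C lit]]] * [B [C lit] / [B [C num]]]]]]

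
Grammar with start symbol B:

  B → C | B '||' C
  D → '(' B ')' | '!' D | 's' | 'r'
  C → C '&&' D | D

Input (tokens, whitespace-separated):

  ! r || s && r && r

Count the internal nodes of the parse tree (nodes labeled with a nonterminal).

[B [B [C [D ! [D r]]]] || [C [C [C [D s]] && [D r]] && [D r]]]

11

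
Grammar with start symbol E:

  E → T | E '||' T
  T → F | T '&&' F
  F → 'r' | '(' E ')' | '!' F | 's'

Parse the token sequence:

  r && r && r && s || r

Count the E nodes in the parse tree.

[E [E [T [T [T [T [F r]] && [F r]] && [F r]] && [F s]]] || [T [F r]]]

2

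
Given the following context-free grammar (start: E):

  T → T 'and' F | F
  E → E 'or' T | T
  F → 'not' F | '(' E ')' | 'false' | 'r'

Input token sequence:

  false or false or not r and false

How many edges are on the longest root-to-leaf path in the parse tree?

5

[E [E [E [T [F false]]] or [T [F false]]] or [T [T [F not [F r]]] and [F false]]]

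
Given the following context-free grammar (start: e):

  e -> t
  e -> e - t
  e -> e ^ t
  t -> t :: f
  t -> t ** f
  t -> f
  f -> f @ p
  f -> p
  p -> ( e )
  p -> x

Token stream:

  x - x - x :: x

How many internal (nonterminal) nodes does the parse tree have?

[e [e [e [t [f [p x]]]] - [t [f [p x]]]] - [t [t [f [p x]]] :: [f [p x]]]]

15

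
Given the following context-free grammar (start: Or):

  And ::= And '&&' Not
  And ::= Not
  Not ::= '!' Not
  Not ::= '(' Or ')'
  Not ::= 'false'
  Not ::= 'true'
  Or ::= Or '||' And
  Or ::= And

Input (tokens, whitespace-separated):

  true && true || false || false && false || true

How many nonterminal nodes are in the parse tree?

16

[Or [Or [Or [Or [And [And [Not true]] && [Not true]]] || [And [Not false]]] || [And [And [Not false]] && [Not false]]] || [And [Not true]]]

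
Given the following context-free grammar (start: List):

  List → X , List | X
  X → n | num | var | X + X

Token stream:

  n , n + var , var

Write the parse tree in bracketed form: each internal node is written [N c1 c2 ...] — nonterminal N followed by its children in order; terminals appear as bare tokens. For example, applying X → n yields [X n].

List
X , List
n , List
n , X , List
n , X + X , List
n , n + X , List
n , n + var , List
n , n + var , X
n , n + var , var

[List [X n] , [List [X [X n] + [X var]] , [List [X var]]]]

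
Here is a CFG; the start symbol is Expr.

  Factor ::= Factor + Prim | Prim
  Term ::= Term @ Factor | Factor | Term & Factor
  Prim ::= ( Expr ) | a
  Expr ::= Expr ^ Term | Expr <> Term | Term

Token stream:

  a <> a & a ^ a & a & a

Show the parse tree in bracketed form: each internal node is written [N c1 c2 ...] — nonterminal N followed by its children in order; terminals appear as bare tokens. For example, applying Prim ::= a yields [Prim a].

Expr
Expr ^ Term
Expr <> Term ^ Term
Term <> Term ^ Term
Factor <> Term ^ Term
Prim <> Term ^ Term
a <> Term ^ Term
a <> Term & Factor ^ Term
a <> Factor & Factor ^ Term
a <> Prim & Factor ^ Term
a <> a & Factor ^ Term
a <> a & Prim ^ Term
a <> a & a ^ Term
a <> a & a ^ Term & Factor
a <> a & a ^ Term & Factor & Factor
a <> a & a ^ Factor & Factor & Factor
a <> a & a ^ Prim & Factor & Factor
a <> a & a ^ a & Factor & Factor
a <> a & a ^ a & Prim & Factor
a <> a & a ^ a & a & Factor
a <> a & a ^ a & a & Prim
a <> a & a ^ a & a & a

[Expr [Expr [Expr [Term [Factor [Prim a]]]] <> [Term [Term [Factor [Prim a]]] & [Factor [Prim a]]]] ^ [Term [Term [Term [Factor [Prim a]]] & [Factor [Prim a]]] & [Factor [Prim a]]]]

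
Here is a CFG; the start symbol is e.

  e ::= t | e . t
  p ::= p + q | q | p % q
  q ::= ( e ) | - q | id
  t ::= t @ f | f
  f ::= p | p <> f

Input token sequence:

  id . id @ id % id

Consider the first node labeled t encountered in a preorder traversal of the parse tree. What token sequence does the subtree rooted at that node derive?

[e [e [t [f [p [q id]]]]] . [t [t [f [p [q id]]]] @ [f [p [p [q id]] % [q id]]]]]

id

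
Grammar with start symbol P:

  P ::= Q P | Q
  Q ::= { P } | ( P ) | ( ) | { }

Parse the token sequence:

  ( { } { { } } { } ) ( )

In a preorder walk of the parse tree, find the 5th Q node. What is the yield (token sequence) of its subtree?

[P [Q ( [P [Q { }] [P [Q { [P [Q { }]] }] [P [Q { }]]]] )] [P [Q ( )]]]

{ }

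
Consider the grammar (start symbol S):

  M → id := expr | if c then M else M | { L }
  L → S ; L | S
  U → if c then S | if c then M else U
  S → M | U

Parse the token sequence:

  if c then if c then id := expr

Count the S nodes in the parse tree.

[S [U if c then [S [U if c then [S [M id := expr]]]]]]

3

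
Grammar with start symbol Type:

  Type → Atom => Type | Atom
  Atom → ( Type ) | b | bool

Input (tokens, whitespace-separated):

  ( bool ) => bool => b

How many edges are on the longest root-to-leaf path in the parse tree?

[Type [Atom ( [Type [Atom bool]] )] => [Type [Atom bool] => [Type [Atom b]]]]

4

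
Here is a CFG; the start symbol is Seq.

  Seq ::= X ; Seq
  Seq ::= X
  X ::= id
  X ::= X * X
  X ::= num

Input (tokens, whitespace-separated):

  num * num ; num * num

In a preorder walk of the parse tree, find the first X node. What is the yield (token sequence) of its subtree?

num * num

[Seq [X [X num] * [X num]] ; [Seq [X [X num] * [X num]]]]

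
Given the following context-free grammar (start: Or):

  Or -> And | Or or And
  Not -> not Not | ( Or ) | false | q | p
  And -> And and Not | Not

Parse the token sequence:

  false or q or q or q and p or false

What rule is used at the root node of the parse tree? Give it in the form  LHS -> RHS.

Or -> Or or And

[Or [Or [Or [Or [Or [And [Not false]]] or [And [Not q]]] or [And [Not q]]] or [And [And [Not q]] and [Not p]]] or [And [Not false]]]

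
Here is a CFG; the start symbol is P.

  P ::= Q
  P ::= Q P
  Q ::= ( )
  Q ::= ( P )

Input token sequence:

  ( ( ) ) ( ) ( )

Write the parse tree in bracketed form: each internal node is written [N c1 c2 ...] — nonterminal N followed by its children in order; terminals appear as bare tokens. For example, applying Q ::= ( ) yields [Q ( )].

[P [Q ( [P [Q ( )]] )] [P [Q ( )] [P [Q ( )]]]]

P
Q P
( P ) P
( Q ) P
( ( ) ) P
( ( ) ) Q P
( ( ) ) ( ) P
( ( ) ) ( ) Q
( ( ) ) ( ) ( )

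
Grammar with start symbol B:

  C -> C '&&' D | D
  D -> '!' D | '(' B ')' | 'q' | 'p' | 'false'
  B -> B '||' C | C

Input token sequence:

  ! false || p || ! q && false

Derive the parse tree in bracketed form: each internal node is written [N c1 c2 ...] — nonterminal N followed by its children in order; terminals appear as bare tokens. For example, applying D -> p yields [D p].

B
B || C
B || C || C
C || C || C
D || C || C
! D || C || C
! false || C || C
! false || D || C
! false || p || C
! false || p || C && D
! false || p || D && D
! false || p || ! D && D
! false || p || ! q && D
! false || p || ! q && false

[B [B [B [C [D ! [D false]]]] || [C [D p]]] || [C [C [D ! [D q]]] && [D false]]]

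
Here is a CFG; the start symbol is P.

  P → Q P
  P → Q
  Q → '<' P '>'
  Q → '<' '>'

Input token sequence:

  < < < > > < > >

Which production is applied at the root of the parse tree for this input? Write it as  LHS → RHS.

[P [Q < [P [Q < [P [Q < >]] >] [P [Q < >]]] >]]

P → Q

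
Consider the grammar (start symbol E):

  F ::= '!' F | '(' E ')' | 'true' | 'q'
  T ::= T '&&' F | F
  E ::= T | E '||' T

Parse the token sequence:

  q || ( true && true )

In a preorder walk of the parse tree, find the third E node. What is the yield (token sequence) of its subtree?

[E [E [T [F q]]] || [T [F ( [E [T [T [F true]] && [F true]]] )]]]

true && true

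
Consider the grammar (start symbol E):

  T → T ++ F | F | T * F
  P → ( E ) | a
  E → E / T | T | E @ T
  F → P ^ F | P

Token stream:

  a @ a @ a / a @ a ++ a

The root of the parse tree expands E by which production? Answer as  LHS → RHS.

[E [E [E [E [E [T [F [P a]]]] @ [T [F [P a]]]] @ [T [F [P a]]]] / [T [F [P a]]]] @ [T [T [F [P a]]] ++ [F [P a]]]]

E → E @ T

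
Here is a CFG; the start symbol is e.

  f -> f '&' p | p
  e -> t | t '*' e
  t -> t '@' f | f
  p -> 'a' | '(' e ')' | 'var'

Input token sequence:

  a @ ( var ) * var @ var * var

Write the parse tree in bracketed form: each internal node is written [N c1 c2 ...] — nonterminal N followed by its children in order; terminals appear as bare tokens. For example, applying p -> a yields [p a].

e
t * e
t @ f * e
f @ f * e
p @ f * e
a @ f * e
a @ p * e
a @ ( e ) * e
a @ ( t ) * e
a @ ( f ) * e
a @ ( p ) * e
a @ ( var ) * e
a @ ( var ) * t * e
a @ ( var ) * t @ f * e
a @ ( var ) * f @ f * e
a @ ( var ) * p @ f * e
a @ ( var ) * var @ f * e
a @ ( var ) * var @ p * e
a @ ( var ) * var @ var * e
a @ ( var ) * var @ var * t
a @ ( var ) * var @ var * f
a @ ( var ) * var @ var * p
a @ ( var ) * var @ var * var

[e [t [t [f [p a]]] @ [f [p ( [e [t [f [p var]]]] )]]] * [e [t [t [f [p var]]] @ [f [p var]]] * [e [t [f [p var]]]]]]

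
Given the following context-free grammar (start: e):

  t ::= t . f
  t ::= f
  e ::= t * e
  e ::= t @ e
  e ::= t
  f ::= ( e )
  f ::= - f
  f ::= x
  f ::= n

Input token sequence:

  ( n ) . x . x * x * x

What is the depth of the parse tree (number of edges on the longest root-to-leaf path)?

[e [t [t [t [f ( [e [t [f n]]] )]] . [f x]] . [f x]] * [e [t [f x]] * [e [t [f x]]]]]

8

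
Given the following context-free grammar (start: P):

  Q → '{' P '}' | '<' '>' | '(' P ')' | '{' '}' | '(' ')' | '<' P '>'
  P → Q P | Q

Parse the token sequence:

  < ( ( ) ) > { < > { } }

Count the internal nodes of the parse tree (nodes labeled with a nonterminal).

[P [Q < [P [Q ( [P [Q ( )]] )]] >] [P [Q { [P [Q < >] [P [Q { }]]] }]]]

12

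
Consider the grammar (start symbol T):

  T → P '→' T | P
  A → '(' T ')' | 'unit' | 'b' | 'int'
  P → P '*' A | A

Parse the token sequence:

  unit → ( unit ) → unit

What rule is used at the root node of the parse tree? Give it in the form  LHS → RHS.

[T [P [A unit]] → [T [P [A ( [T [P [A unit]]] )]] → [T [P [A unit]]]]]

T → P '→' T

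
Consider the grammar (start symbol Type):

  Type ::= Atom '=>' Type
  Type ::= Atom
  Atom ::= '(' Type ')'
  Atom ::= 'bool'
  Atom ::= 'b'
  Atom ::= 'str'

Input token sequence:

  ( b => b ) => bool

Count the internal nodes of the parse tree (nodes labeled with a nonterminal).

[Type [Atom ( [Type [Atom b] => [Type [Atom b]]] )] => [Type [Atom bool]]]

8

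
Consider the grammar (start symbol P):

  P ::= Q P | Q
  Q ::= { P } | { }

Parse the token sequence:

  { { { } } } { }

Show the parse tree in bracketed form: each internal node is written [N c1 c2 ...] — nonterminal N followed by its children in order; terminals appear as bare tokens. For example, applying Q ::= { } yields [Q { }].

[P [Q { [P [Q { [P [Q { }]] }]] }] [P [Q { }]]]

P
Q P
{ P } P
{ Q } P
{ { P } } P
{ { Q } } P
{ { { } } } P
{ { { } } } Q
{ { { } } } { }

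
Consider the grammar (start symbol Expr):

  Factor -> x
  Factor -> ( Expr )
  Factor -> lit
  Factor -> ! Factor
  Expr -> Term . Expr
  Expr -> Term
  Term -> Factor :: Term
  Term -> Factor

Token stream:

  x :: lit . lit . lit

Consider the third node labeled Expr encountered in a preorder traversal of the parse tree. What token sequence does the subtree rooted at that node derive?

lit

[Expr [Term [Factor x] :: [Term [Factor lit]]] . [Expr [Term [Factor lit]] . [Expr [Term [Factor lit]]]]]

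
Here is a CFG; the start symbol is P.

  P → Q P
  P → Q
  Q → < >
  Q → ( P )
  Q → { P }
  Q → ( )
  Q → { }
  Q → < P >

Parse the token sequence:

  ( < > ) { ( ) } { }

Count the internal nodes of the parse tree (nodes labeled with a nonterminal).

[P [Q ( [P [Q < >]] )] [P [Q { [P [Q ( )]] }] [P [Q { }]]]]

10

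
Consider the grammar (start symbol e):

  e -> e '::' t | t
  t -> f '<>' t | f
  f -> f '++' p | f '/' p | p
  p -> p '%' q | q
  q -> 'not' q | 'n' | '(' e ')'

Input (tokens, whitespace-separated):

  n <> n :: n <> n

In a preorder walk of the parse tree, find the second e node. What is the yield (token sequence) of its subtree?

n <> n

[e [e [t [f [p [q n]]] <> [t [f [p [q n]]]]]] :: [t [f [p [q n]]] <> [t [f [p [q n]]]]]]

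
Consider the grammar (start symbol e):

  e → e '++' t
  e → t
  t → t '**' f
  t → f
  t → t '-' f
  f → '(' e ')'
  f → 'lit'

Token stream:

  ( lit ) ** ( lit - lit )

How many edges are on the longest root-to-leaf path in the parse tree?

7

[e [t [t [f ( [e [t [f lit]]] )]] ** [f ( [e [t [t [f lit]] - [f lit]]] )]]]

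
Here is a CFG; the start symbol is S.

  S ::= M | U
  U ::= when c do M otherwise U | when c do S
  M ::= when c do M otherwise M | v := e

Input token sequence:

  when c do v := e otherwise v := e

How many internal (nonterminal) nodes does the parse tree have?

4

[S [M when c do [M v := e] otherwise [M v := e]]]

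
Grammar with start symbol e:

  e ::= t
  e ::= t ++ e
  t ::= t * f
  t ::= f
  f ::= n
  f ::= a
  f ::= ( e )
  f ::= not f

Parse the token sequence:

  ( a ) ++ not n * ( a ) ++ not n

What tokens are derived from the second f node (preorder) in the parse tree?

[e [t [f ( [e [t [f a]]] )]] ++ [e [t [t [f not [f n]]] * [f ( [e [t [f a]]] )]] ++ [e [t [f not [f n]]]]]]

a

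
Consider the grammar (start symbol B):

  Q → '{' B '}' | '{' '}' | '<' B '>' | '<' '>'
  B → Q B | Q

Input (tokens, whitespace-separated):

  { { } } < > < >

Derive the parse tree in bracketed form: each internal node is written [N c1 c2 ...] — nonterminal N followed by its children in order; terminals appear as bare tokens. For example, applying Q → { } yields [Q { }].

B
Q B
{ B } B
{ Q } B
{ { } } B
{ { } } Q B
{ { } } < > B
{ { } } < > Q
{ { } } < > < >

[B [Q { [B [Q { }]] }] [B [Q < >] [B [Q < >]]]]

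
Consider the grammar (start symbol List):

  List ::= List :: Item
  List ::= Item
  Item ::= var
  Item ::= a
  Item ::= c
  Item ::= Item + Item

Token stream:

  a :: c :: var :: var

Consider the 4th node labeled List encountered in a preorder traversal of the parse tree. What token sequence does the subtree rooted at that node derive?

a

[List [List [List [List [Item a]] :: [Item c]] :: [Item var]] :: [Item var]]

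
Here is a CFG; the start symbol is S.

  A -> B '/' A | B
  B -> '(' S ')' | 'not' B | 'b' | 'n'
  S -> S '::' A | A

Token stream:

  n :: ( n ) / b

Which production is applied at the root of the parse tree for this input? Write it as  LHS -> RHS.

[S [S [A [B n]]] :: [A [B ( [S [A [B n]]] )] / [A [B b]]]]

S -> S '::' A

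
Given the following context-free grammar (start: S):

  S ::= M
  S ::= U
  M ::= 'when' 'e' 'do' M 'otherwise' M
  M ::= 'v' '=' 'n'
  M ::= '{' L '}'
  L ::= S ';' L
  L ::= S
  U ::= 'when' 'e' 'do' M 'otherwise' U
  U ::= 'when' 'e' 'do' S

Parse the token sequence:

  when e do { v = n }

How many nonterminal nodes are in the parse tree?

7

[S [U when e do [S [M { [L [S [M v = n]]] }]]]]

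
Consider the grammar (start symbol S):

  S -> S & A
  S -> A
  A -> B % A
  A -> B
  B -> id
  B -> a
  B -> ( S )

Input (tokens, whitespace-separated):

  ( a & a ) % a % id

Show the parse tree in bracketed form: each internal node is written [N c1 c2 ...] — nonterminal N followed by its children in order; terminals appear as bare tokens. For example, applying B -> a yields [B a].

[S [A [B ( [S [S [A [B a]]] & [A [B a]]] )] % [A [B a] % [A [B id]]]]]

S
A
B % A
( S ) % A
( S & A ) % A
( A & A ) % A
( B & A ) % A
( a & A ) % A
( a & B ) % A
( a & a ) % A
( a & a ) % B % A
( a & a ) % a % A
( a & a ) % a % B
( a & a ) % a % id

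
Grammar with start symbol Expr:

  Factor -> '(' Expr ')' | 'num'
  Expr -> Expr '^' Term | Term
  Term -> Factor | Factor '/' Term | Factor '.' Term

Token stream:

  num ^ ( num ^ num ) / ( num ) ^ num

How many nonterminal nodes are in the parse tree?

20

[Expr [Expr [Expr [Term [Factor num]]] ^ [Term [Factor ( [Expr [Expr [Term [Factor num]]] ^ [Term [Factor num]]] )] / [Term [Factor ( [Expr [Term [Factor num]]] )]]]] ^ [Term [Factor num]]]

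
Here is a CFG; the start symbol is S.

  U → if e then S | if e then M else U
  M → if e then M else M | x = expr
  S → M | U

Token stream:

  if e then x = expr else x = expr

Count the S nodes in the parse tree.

[S [M if e then [M x = expr] else [M x = expr]]]

1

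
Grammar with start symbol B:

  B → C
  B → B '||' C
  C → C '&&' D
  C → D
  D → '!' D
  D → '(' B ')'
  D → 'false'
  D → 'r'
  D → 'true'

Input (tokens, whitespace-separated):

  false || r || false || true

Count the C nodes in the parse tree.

4

[B [B [B [B [C [D false]]] || [C [D r]]] || [C [D false]]] || [C [D true]]]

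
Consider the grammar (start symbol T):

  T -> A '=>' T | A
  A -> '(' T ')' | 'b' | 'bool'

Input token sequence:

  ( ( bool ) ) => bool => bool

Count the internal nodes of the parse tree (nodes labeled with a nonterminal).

[T [A ( [T [A ( [T [A bool]] )]] )] => [T [A bool] => [T [A bool]]]]

10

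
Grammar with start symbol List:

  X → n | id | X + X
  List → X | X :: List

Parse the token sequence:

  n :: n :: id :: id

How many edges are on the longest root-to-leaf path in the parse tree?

5

[List [X n] :: [List [X n] :: [List [X id] :: [List [X id]]]]]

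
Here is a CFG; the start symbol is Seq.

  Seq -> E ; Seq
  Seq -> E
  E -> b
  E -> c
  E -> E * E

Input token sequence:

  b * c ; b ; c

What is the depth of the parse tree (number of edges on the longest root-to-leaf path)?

4

[Seq [E [E b] * [E c]] ; [Seq [E b] ; [Seq [E c]]]]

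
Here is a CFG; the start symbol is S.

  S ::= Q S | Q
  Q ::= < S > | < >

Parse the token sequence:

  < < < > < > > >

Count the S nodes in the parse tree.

[S [Q < [S [Q < [S [Q < >] [S [Q < >]]] >]] >]]

4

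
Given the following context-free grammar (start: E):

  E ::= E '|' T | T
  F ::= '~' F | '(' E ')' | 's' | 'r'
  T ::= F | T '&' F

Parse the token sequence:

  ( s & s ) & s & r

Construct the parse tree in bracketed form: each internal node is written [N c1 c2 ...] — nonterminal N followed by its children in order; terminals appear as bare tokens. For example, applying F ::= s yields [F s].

[E [T [T [T [F ( [E [T [T [F s]] & [F s]]] )]] & [F s]] & [F r]]]

E
T
T & F
T & F & F
F & F & F
( E ) & F & F
( T ) & F & F
( T & F ) & F & F
( F & F ) & F & F
( s & F ) & F & F
( s & s ) & F & F
( s & s ) & s & F
( s & s ) & s & r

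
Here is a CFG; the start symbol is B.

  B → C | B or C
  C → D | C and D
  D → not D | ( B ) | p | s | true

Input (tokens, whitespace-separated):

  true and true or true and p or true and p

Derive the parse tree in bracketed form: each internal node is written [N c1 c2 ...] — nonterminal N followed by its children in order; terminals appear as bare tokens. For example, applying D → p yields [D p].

[B [B [B [C [C [D true]] and [D true]]] or [C [C [D true]] and [D p]]] or [C [C [D true]] and [D p]]]

B
B or C
B or C or C
C or C or C
C and D or C or C
D and D or C or C
true and D or C or C
true and true or C or C
true and true or C and D or C
true and true or D and D or C
true and true or true and D or C
true and true or true and p or C
true and true or true and p or C and D
true and true or true and p or D and D
true and true or true and p or true and D
true and true or true and p or true and p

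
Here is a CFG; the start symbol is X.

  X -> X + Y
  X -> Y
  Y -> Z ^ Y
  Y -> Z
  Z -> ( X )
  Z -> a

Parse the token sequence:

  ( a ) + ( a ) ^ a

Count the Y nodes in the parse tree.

[X [X [Y [Z ( [X [Y [Z a]]] )]]] + [Y [Z ( [X [Y [Z a]]] )] ^ [Y [Z a]]]]

5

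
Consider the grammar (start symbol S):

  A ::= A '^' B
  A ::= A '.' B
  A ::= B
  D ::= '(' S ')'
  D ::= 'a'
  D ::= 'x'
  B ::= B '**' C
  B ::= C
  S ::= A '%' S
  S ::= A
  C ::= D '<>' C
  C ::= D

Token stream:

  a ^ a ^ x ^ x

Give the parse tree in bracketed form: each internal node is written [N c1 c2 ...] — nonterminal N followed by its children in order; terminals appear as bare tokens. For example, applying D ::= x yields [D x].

S
A
A ^ B
A ^ B ^ B
A ^ B ^ B ^ B
B ^ B ^ B ^ B
C ^ B ^ B ^ B
D ^ B ^ B ^ B
a ^ B ^ B ^ B
a ^ C ^ B ^ B
a ^ D ^ B ^ B
a ^ a ^ B ^ B
a ^ a ^ C ^ B
a ^ a ^ D ^ B
a ^ a ^ x ^ B
a ^ a ^ x ^ C
a ^ a ^ x ^ D
a ^ a ^ x ^ x

[S [A [A [A [A [B [C [D a]]]] ^ [B [C [D a]]]] ^ [B [C [D x]]]] ^ [B [C [D x]]]]]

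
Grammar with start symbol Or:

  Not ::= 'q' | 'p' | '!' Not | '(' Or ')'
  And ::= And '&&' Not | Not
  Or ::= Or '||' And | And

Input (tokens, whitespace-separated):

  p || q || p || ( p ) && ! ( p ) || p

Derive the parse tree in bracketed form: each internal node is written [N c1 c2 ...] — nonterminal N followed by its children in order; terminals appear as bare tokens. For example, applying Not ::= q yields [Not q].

[Or [Or [Or [Or [Or [And [Not p]]] || [And [Not q]]] || [And [Not p]]] || [And [And [Not ( [Or [And [Not p]]] )]] && [Not ! [Not ( [Or [And [Not p]]] )]]]] || [And [Not p]]]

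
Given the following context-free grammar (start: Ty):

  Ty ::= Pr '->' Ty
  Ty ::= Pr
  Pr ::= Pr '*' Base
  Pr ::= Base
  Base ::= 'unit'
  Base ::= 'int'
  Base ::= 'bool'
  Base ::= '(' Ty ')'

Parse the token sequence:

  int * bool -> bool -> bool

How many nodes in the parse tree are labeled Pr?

4

[Ty [Pr [Pr [Base int]] * [Base bool]] -> [Ty [Pr [Base bool]] -> [Ty [Pr [Base bool]]]]]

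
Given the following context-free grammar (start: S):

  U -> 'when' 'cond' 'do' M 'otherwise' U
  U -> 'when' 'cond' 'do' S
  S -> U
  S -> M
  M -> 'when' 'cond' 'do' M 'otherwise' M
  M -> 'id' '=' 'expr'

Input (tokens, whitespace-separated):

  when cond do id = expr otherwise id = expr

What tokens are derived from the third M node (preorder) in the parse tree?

[S [M when cond do [M id = expr] otherwise [M id = expr]]]

id = expr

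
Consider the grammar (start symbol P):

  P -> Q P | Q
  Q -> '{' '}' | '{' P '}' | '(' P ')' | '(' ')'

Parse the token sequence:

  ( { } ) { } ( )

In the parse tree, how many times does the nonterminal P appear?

4

[P [Q ( [P [Q { }]] )] [P [Q { }] [P [Q ( )]]]]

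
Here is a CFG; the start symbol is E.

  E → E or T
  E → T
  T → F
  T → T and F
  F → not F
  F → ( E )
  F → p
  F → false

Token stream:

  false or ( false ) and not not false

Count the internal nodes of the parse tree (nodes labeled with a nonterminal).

13

[E [E [T [F false]]] or [T [T [F ( [E [T [F false]]] )]] and [F not [F not [F false]]]]]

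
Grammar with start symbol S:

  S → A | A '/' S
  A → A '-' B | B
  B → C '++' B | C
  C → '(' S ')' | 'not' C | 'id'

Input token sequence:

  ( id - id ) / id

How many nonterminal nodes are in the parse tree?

[S [A [B [C ( [S [A [A [B [C id]]] - [B [C id]]]] )]]] / [S [A [B [C id]]]]]

15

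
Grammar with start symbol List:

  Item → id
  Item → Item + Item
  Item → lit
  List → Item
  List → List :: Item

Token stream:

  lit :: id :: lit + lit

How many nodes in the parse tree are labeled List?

3

[List [List [List [Item lit]] :: [Item id]] :: [Item [Item lit] + [Item lit]]]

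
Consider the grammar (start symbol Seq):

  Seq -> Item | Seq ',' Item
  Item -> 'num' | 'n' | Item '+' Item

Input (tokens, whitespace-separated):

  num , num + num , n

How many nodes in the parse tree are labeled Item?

[Seq [Seq [Seq [Item num]] , [Item [Item num] + [Item num]]] , [Item n]]

5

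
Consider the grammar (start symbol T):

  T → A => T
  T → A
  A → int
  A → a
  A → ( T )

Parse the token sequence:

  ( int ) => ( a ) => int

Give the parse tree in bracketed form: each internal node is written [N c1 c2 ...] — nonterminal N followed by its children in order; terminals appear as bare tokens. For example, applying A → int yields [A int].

T
A => T
( T ) => T
( A ) => T
( int ) => T
( int ) => A => T
( int ) => ( T ) => T
( int ) => ( A ) => T
( int ) => ( a ) => T
( int ) => ( a ) => A
( int ) => ( a ) => int

[T [A ( [T [A int]] )] => [T [A ( [T [A a]] )] => [T [A int]]]]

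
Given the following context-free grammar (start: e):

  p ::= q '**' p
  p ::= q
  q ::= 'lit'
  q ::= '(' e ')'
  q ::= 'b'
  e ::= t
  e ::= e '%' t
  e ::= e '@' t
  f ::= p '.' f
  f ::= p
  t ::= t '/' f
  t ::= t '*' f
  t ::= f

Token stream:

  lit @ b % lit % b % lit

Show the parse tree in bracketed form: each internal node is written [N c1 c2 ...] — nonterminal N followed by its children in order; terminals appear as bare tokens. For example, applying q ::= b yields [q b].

[e [e [e [e [e [t [f [p [q lit]]]]] @ [t [f [p [q b]]]]] % [t [f [p [q lit]]]]] % [t [f [p [q b]]]]] % [t [f [p [q lit]]]]]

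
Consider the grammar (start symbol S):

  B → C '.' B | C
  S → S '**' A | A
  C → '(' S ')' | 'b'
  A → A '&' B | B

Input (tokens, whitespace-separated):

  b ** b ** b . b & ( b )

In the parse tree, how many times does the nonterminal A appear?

5

[S [S [S [A [B [C b]]]] ** [A [B [C b]]]] ** [A [A [B [C b] . [B [C b]]]] & [B [C ( [S [A [B [C b]]]] )]]]]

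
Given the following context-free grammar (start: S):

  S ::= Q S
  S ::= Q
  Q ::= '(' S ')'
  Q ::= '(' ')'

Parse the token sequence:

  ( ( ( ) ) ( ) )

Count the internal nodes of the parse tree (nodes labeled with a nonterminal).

8

[S [Q ( [S [Q ( [S [Q ( )]] )] [S [Q ( )]]] )]]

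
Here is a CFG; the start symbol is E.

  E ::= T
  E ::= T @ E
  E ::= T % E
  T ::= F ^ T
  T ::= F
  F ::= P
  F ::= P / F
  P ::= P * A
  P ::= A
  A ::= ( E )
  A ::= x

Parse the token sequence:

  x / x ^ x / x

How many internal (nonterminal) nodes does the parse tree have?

[E [T [F [P [A x]] / [F [P [A x]]]] ^ [T [F [P [A x]] / [F [P [A x]]]]]]]

15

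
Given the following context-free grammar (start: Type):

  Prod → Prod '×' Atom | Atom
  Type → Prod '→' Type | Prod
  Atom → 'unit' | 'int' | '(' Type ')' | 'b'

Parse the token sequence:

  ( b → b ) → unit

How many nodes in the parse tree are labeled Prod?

4

[Type [Prod [Atom ( [Type [Prod [Atom b]] → [Type [Prod [Atom b]]]] )]] → [Type [Prod [Atom unit]]]]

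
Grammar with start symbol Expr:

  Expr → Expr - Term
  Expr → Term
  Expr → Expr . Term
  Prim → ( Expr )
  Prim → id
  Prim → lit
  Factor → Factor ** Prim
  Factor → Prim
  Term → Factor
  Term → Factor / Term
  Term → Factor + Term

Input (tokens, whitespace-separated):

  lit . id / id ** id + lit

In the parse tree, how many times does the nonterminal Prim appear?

5

[Expr [Expr [Term [Factor [Prim lit]]]] . [Term [Factor [Prim id]] / [Term [Factor [Factor [Prim id]] ** [Prim id]] + [Term [Factor [Prim lit]]]]]]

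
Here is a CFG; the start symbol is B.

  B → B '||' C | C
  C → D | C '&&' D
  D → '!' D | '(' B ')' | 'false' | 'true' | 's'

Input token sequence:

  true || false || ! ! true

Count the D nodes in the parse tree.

5

[B [B [B [C [D true]]] || [C [D false]]] || [C [D ! [D ! [D true]]]]]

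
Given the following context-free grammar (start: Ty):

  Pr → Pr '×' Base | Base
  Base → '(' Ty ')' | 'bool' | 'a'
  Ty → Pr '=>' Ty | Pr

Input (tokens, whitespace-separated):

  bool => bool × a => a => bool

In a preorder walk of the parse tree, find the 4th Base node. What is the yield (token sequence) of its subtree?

[Ty [Pr [Base bool]] => [Ty [Pr [Pr [Base bool]] × [Base a]] => [Ty [Pr [Base a]] => [Ty [Pr [Base bool]]]]]]

a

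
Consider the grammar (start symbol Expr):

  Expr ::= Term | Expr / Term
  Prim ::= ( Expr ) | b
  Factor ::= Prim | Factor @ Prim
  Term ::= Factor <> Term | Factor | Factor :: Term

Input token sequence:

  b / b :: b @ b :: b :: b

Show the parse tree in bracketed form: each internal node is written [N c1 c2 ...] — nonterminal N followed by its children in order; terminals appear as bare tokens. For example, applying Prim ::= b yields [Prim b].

[Expr [Expr [Term [Factor [Prim b]]]] / [Term [Factor [Prim b]] :: [Term [Factor [Factor [Prim b]] @ [Prim b]] :: [Term [Factor [Prim b]] :: [Term [Factor [Prim b]]]]]]]

Expr
Expr / Term
Term / Term
Factor / Term
Prim / Term
b / Term
b / Factor :: Term
b / Prim :: Term
b / b :: Term
b / b :: Factor :: Term
b / b :: Factor @ Prim :: Term
b / b :: Prim @ Prim :: Term
b / b :: b @ Prim :: Term
b / b :: b @ b :: Term
b / b :: b @ b :: Factor :: Term
b / b :: b @ b :: Prim :: Term
b / b :: b @ b :: b :: Term
b / b :: b @ b :: b :: Factor
b / b :: b @ b :: b :: Prim
b / b :: b @ b :: b :: b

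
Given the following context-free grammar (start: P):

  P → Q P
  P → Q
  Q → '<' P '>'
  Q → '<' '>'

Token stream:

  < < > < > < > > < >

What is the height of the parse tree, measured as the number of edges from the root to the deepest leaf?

[P [Q < [P [Q < >] [P [Q < >] [P [Q < >]]]] >] [P [Q < >]]]

6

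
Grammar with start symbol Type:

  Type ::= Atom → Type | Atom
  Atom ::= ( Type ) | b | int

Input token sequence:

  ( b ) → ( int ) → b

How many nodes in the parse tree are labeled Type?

5

[Type [Atom ( [Type [Atom b]] )] → [Type [Atom ( [Type [Atom int]] )] → [Type [Atom b]]]]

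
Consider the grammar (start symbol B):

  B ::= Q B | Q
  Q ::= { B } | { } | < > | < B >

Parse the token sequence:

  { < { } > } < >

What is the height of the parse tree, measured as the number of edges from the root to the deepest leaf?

[B [Q { [B [Q < [B [Q { }]] >]] }] [B [Q < >]]]

6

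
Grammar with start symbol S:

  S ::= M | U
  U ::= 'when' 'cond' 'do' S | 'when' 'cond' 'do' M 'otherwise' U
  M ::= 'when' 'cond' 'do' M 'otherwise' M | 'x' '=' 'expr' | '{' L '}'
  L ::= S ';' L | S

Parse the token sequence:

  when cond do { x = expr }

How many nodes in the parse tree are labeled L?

1

[S [U when cond do [S [M { [L [S [M x = expr]]] }]]]]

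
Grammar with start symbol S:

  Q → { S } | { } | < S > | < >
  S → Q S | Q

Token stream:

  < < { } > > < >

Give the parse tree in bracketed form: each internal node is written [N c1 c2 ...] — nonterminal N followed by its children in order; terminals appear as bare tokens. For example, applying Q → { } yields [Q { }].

S
Q S
< S > S
< Q > S
< < S > > S
< < Q > > S
< < { } > > S
< < { } > > Q
< < { } > > < >

[S [Q < [S [Q < [S [Q { }]] >]] >] [S [Q < >]]]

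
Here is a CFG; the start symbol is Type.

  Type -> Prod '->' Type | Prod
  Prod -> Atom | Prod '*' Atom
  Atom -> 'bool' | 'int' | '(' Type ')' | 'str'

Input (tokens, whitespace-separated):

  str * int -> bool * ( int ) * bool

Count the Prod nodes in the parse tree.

[Type [Prod [Prod [Atom str]] * [Atom int]] -> [Type [Prod [Prod [Prod [Atom bool]] * [Atom ( [Type [Prod [Atom int]]] )]] * [Atom bool]]]]

6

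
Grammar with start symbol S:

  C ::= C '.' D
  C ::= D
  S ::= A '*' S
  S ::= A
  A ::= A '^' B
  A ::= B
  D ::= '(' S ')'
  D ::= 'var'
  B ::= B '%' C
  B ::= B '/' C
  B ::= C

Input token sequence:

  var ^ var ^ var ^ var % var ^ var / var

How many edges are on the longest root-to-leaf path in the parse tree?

9

[S [A [A [A [A [A [B [C [D var]]]] ^ [B [C [D var]]]] ^ [B [C [D var]]]] ^ [B [B [C [D var]]] % [C [D var]]]] ^ [B [B [C [D var]]] / [C [D var]]]]]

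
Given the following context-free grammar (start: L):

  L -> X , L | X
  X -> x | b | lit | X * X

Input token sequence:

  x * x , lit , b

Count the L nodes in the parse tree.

[L [X [X x] * [X x]] , [L [X lit] , [L [X b]]]]

3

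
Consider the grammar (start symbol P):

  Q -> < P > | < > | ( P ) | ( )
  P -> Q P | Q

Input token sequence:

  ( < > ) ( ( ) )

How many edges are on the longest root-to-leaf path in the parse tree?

5

[P [Q ( [P [Q < >]] )] [P [Q ( [P [Q ( )]] )]]]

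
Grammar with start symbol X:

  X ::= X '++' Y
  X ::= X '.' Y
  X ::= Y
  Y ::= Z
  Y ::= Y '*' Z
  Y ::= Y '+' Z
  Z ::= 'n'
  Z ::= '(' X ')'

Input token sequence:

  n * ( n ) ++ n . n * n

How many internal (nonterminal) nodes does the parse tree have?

16

[X [X [X [Y [Y [Z n]] * [Z ( [X [Y [Z n]]] )]]] ++ [Y [Z n]]] . [Y [Y [Z n]] * [Z n]]]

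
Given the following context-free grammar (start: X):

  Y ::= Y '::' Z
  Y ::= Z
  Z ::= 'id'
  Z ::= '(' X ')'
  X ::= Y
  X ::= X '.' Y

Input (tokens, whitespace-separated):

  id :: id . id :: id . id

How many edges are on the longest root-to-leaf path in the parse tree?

6

[X [X [X [Y [Y [Z id]] :: [Z id]]] . [Y [Y [Z id]] :: [Z id]]] . [Y [Z id]]]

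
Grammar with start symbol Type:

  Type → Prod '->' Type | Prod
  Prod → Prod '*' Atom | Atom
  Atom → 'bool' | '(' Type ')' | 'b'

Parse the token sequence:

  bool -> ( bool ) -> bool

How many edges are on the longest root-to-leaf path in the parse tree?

7

[Type [Prod [Atom bool]] -> [Type [Prod [Atom ( [Type [Prod [Atom bool]]] )]] -> [Type [Prod [Atom bool]]]]]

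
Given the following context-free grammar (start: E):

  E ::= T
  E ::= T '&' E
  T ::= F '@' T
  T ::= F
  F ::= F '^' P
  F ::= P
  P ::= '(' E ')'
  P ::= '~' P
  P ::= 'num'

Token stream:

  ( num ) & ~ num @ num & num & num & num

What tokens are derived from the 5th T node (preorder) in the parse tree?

[E [T [F [P ( [E [T [F [P num]]]] )]]] & [E [T [F [P ~ [P num]]] @ [T [F [P num]]]] & [E [T [F [P num]]] & [E [T [F [P num]]] & [E [T [F [P num]]]]]]]]

num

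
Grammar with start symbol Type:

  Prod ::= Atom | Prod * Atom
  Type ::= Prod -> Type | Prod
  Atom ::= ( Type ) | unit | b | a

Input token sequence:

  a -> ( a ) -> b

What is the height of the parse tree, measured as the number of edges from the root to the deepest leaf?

[Type [Prod [Atom a]] -> [Type [Prod [Atom ( [Type [Prod [Atom a]]] )]] -> [Type [Prod [Atom b]]]]]

7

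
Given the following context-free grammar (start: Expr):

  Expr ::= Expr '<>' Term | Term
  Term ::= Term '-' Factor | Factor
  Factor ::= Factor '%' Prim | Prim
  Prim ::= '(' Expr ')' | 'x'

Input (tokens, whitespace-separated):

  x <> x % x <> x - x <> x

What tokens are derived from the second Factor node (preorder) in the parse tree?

x % x

[Expr [Expr [Expr [Expr [Term [Factor [Prim x]]]] <> [Term [Factor [Factor [Prim x]] % [Prim x]]]] <> [Term [Term [Factor [Prim x]]] - [Factor [Prim x]]]] <> [Term [Factor [Prim x]]]]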